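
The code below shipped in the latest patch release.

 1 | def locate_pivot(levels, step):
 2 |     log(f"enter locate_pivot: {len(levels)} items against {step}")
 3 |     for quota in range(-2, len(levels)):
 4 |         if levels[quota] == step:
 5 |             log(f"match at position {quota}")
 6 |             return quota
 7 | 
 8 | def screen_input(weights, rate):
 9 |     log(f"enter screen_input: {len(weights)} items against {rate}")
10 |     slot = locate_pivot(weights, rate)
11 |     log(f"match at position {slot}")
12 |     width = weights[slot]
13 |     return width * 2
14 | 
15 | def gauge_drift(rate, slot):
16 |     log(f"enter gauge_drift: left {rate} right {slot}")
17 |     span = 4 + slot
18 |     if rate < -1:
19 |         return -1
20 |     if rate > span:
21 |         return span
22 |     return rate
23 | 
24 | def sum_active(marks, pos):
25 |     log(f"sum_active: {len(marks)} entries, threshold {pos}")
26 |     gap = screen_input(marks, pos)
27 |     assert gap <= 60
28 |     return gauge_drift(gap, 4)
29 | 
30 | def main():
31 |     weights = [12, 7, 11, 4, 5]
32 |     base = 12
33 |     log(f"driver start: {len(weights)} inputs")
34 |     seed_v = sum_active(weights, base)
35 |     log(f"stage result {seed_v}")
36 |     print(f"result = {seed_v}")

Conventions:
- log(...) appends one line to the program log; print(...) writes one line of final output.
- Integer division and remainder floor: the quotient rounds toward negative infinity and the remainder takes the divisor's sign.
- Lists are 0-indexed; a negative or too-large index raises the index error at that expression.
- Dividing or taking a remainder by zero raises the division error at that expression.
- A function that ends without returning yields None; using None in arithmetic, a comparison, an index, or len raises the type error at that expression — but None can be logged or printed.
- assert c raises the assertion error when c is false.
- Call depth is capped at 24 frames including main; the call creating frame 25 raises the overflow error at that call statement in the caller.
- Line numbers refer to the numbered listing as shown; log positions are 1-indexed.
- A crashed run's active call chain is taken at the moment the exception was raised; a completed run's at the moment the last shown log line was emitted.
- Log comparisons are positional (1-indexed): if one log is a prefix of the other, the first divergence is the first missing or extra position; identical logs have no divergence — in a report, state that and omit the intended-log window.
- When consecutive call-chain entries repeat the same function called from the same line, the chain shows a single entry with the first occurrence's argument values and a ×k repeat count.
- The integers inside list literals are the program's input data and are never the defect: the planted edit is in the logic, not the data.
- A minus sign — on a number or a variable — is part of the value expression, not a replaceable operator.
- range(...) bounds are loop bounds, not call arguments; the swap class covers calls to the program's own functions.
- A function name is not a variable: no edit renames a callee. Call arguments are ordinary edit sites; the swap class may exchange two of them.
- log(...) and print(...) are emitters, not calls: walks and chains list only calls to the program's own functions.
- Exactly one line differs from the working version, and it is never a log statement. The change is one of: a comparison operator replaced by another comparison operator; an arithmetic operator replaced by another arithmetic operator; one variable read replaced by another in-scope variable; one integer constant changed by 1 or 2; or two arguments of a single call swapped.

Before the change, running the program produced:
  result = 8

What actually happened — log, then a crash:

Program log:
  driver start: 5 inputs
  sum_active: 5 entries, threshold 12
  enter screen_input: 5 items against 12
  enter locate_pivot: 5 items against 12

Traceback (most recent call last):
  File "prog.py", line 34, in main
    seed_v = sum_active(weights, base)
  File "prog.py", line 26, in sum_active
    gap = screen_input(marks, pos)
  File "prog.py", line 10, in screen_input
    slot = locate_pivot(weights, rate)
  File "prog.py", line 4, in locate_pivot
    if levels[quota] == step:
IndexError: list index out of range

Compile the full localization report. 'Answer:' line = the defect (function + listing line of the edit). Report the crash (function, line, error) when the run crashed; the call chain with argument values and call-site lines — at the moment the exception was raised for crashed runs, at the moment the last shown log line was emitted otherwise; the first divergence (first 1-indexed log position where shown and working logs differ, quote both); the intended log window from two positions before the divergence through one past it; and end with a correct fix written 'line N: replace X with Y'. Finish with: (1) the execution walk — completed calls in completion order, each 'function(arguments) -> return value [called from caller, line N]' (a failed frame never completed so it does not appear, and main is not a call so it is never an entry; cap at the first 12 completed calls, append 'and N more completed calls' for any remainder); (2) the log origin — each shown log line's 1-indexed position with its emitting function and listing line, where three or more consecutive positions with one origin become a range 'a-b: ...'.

Answer: the defect is in locate_pivot at line 3.
The tell: After 4 matching log lines the faulty run goes silent, while the working version continues with 'match at position 0'.
Crash: locate_pivot, line 4, IndexError.
Call chain: main -> sum_active([12, 7, 11, 4, 5], 12) (called at line 34) -> screen_input([12, 7, 11, 4, 5], 12) (called at line 26) -> locate_pivot([12, 7, 11, 4, 5], 12) (called at line 10).
First divergence: position 5 (shown log ended at 4 lines; the working version continues: 'match at position 0').
Intended log window:
  3: enter screen_input: 5 items against 12
  4: enter locate_pivot: 5 items against 12
  5: match at position 0
  6: match at position 0
Execution walk:
  (no call completed)
Log origin:
  1: logged in main at line 33
  2: logged in sum_active at line 25
  3: logged in screen_input at line 9
  4: logged in locate_pivot at line 2
A correct fix: line 3: replace `-2` with `0`.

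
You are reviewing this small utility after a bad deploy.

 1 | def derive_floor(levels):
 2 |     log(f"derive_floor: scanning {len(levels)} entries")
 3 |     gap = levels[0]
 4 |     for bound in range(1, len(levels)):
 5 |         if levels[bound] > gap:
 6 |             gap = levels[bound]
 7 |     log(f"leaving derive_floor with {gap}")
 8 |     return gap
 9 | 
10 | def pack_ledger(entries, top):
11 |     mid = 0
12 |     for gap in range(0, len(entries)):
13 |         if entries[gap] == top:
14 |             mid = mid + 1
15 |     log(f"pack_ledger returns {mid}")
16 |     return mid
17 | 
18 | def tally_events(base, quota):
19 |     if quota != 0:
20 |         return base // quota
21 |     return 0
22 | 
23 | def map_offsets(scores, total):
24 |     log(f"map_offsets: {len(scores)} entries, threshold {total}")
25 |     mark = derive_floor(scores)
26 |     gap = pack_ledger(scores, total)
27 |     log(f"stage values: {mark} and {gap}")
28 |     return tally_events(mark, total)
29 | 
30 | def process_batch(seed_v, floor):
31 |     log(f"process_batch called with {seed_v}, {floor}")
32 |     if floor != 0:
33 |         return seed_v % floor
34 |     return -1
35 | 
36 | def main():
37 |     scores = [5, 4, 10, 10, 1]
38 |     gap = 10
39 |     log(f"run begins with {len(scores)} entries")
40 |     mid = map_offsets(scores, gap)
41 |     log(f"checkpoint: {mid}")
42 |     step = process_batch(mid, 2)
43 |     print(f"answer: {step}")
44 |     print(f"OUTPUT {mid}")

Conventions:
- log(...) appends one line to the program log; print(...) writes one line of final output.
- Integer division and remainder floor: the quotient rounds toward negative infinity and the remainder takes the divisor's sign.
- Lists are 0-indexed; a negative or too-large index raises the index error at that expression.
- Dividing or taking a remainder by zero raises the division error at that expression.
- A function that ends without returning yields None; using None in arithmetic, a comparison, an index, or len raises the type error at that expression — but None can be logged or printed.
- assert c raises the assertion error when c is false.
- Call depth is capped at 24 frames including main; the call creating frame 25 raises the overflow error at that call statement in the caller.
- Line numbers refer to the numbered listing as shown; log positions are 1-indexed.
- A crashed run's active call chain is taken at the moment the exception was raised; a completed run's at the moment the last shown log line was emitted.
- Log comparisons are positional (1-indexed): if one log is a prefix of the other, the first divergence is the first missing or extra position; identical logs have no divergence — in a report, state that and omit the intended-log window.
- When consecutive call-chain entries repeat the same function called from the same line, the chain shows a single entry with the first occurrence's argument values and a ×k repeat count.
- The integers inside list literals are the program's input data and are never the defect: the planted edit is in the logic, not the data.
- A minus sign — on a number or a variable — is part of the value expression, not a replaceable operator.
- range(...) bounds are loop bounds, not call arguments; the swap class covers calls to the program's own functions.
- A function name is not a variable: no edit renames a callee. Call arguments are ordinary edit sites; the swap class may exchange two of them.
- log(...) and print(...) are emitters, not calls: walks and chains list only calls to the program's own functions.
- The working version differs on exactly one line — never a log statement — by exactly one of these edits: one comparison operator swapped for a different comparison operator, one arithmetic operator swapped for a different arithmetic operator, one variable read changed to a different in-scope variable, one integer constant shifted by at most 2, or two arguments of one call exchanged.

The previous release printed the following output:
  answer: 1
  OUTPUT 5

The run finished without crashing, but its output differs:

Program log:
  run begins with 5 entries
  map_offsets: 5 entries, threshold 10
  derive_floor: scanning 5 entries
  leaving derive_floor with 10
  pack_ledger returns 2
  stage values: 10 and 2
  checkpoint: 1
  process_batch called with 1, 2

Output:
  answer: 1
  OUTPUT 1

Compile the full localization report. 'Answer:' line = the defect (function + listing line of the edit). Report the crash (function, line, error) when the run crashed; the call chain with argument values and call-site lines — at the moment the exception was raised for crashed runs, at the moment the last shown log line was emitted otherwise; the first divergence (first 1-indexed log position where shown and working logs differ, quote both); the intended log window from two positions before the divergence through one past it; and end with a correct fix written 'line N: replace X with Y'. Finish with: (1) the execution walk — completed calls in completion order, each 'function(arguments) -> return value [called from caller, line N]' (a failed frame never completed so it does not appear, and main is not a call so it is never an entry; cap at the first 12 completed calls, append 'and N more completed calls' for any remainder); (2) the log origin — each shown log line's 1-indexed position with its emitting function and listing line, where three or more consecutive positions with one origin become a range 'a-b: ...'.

Answer: the defect is in map_offsets at line 28.
Key observation: Position 7 is the first bad log line: 'checkpoint: 1' should read 'checkpoint: 5'.
Call chain: main -> process_batch(1, 2) (called at line 42).
First divergence: position 7 — the shown line 'checkpoint: 1' should read 'checkpoint: 5'.
Intended log window:
  5: pack_ledger returns 2
  6: stage values: 10 and 2
  7: checkpoint: 5
  8: process_batch called with 5, 2
Execution walk:
  derive_floor([5, 4, 10, 10, 1]) -> 10  [called from map_offsets, line 25]
  pack_ledger([5, 4, 10, 10, 1], 10) -> 2  [called from map_offsets, line 26]
  tally_events(10, 10) -> 1  [called from map_offsets, line 28]
  map_offsets([5, 4, 10, 10, 1], 10) -> 1  [called from main, line 40]
  process_batch(1, 2) -> 1  [called from main, line 42]
Log origin:
  1: emitted by main (line 39)
  2: emitted by map_offsets (line 24)
  3: emitted by derive_floor (line 2)
  4: emitted by derive_floor (line 7)
  5: emitted by pack_ledger (line 15)
  6: emitted by map_offsets (line 27)
  7: emitted by main (line 41)
  8: emitted by process_batch (line 31)
A correct fix: line 28: replace `total` with `gap`.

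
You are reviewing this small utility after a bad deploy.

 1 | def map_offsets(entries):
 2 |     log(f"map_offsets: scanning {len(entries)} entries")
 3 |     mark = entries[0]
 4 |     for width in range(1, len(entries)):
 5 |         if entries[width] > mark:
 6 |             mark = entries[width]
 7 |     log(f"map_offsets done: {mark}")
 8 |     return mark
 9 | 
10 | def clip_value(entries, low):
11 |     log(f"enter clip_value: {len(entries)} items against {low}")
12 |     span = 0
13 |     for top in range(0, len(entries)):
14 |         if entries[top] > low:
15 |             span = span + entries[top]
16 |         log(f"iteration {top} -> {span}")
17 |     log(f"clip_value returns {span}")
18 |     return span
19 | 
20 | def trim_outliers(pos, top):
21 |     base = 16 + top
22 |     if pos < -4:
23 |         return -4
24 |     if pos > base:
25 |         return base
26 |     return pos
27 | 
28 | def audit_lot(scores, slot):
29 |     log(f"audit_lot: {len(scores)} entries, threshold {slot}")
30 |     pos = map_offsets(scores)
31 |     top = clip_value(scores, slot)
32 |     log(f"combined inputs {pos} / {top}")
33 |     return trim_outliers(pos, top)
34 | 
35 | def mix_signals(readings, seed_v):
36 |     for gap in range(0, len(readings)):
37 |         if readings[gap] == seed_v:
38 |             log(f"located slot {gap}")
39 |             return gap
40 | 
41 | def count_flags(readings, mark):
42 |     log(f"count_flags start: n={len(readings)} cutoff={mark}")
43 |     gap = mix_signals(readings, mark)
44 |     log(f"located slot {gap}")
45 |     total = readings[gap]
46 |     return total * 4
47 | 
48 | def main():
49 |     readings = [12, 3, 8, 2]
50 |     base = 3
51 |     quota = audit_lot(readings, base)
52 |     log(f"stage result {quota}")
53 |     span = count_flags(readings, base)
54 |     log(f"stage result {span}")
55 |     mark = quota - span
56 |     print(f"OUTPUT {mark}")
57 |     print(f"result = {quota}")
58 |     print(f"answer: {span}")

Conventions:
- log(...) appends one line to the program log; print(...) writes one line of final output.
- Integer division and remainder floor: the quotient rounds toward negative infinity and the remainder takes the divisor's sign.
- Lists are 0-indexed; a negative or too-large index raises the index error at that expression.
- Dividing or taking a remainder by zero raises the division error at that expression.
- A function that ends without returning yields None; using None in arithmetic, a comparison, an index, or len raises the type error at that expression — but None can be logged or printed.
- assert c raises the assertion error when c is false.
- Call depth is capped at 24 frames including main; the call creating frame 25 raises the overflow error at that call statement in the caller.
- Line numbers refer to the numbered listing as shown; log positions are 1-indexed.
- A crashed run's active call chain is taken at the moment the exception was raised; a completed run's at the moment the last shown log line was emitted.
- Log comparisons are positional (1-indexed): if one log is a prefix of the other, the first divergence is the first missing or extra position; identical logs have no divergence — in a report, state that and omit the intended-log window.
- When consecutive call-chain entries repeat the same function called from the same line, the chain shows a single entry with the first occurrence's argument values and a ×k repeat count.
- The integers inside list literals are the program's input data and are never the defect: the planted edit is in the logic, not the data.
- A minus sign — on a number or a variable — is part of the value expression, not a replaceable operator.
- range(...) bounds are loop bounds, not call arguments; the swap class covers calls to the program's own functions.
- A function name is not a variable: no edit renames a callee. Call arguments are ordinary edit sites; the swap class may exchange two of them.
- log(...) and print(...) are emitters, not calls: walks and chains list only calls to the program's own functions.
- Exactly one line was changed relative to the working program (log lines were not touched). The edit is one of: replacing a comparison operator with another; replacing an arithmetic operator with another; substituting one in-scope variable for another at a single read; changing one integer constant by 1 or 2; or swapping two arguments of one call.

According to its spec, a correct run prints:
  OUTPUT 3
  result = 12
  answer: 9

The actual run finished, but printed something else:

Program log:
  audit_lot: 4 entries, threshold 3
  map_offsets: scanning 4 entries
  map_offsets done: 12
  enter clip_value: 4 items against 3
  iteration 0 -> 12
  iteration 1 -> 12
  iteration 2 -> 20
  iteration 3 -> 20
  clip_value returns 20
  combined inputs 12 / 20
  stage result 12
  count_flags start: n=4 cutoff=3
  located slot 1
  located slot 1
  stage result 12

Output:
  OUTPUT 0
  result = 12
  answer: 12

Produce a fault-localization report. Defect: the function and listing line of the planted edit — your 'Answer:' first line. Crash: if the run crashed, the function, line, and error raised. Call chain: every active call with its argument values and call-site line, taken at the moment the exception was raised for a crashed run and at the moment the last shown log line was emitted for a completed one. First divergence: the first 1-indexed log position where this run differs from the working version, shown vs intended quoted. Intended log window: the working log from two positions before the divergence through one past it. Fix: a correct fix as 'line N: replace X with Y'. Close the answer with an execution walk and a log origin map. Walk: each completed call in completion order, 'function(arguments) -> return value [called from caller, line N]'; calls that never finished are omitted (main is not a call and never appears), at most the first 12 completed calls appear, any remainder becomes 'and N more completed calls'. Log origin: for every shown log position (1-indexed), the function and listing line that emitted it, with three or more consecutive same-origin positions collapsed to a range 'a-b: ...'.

Answer: the defect is in count_flags at line 46.
Key observation: Position 15 is the first bad log line: 'stage result 12' should read 'stage result 9'.
Call chain: main.
First divergence: at position 15 the run shows 'stage result 12' where the working version logs 'stage result 9'.
Intended log window:
  13: located slot 1
  14: located slot 1
  15: stage result 9
Execution walk:
  map_offsets([12, 3, 8, 2]) -> 12  [called from audit_lot, line 30]
  clip_value([12, 3, 8, 2], 3) -> 20  [called from audit_lot, line 31]
  trim_outliers(12, 20) -> 12  [called from audit_lot, line 33]
  audit_lot([12, 3, 8, 2], 3) -> 12  [called from main, line 51]
  mix_signals([12, 3, 8, 2], 3) -> 1  [called from count_flags, line 43]
  count_flags([12, 3, 8, 2], 3) -> 12  [called from main, line 53]
Log line origins:
  1: emitted by audit_lot (line 29)
  2: emitted by map_offsets (line 2)
  3: emitted by map_offsets (line 7)
  4: emitted by clip_value (line 11)
  5-8: emitted by clip_value (line 16)
  9: emitted by clip_value (line 17)
  10: emitted by audit_lot (line 32)
  11: emitted by main (line 52)
  12: emitted by count_flags (line 42)
  13: emitted by mix_signals (line 38)
  14: emitted by count_flags (line 44)
  15: emitted by main (line 54)
A correct fix: line 46: replace `4` with `3`.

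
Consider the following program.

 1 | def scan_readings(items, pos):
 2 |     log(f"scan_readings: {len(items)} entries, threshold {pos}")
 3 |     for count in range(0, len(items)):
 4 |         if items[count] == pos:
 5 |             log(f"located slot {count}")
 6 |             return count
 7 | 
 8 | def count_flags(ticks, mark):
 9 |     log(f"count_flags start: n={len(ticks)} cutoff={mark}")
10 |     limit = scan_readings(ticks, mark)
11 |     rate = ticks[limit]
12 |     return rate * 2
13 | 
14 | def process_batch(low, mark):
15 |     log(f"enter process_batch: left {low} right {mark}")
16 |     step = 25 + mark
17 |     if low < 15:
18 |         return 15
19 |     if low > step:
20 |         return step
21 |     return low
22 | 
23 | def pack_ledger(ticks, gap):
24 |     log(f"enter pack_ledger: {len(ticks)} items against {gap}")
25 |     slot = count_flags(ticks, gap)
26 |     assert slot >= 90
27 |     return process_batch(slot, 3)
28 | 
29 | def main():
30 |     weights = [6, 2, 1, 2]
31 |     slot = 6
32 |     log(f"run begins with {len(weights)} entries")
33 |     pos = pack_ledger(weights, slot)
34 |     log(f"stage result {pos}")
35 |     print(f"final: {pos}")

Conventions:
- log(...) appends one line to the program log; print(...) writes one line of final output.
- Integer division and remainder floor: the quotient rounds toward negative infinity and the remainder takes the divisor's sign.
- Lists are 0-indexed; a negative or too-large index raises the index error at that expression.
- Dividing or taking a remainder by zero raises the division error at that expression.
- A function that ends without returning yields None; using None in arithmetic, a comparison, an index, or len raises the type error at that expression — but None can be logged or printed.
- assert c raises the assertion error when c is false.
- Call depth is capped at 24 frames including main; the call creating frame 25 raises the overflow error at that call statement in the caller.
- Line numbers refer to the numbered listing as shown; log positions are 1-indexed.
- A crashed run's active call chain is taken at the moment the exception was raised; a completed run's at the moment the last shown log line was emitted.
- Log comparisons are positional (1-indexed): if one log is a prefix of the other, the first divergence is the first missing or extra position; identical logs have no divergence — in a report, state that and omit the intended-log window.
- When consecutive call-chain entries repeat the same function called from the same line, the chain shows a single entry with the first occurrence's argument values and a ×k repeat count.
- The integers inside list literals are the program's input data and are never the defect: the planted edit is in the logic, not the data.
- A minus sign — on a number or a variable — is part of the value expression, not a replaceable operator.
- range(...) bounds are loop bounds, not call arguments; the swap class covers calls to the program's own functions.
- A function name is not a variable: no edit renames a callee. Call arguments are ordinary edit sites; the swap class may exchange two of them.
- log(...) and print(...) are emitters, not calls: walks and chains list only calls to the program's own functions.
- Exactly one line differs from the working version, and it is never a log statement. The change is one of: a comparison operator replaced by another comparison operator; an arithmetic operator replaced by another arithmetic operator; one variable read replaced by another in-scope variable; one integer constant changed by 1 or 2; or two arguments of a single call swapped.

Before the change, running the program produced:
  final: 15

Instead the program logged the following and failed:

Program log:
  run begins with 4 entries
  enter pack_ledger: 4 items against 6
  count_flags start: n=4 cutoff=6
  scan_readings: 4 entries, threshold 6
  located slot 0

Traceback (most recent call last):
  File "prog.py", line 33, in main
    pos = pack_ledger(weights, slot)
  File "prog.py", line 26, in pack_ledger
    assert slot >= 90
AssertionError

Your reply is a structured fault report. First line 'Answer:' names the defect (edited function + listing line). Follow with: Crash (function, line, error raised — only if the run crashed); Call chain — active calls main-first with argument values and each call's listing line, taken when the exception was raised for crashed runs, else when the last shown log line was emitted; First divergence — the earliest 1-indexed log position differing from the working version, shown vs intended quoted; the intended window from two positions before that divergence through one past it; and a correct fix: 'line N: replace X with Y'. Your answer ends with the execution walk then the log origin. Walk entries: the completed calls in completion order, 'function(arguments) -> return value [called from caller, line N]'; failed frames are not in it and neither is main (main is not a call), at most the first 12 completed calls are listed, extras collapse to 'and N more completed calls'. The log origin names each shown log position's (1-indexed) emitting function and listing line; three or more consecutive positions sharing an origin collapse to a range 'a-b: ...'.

Answer: the defect is in pack_ledger at line 26.
Key observation: The log ends early — 5 lines, where the working version next logs 'enter process_batch: left 12 right 3'.
Crash: pack_ledger, line 26, AssertionError.
Call chain: main -> pack_ledger([6, 2, 1, 2], 6) (called at line 33).
First divergence: position 6 — after 5 matching lines the faulty run goes silent; intended next line 'enter process_batch: left 12 right 3'.
Intended log window:
  4: scan_readings: 4 entries, threshold 6
  5: located slot 0
  6: enter process_batch: left 12 right 3
  7: stage result 15
Execution walk:
  scan_readings([6, 2, 1, 2], 6) -> 0  [called from count_flags, line 10]
  count_flags([6, 2, 1, 2], 6) -> 12  [called from pack_ledger, line 25]
Origin of each log line:
  1: from main, line 32
  2: from pack_ledger, line 24
  3: from count_flags, line 9
  4: from scan_readings, line 2
  5: from scan_readings, line 5
A correct fix: line 26: replace `>=` with `<=`.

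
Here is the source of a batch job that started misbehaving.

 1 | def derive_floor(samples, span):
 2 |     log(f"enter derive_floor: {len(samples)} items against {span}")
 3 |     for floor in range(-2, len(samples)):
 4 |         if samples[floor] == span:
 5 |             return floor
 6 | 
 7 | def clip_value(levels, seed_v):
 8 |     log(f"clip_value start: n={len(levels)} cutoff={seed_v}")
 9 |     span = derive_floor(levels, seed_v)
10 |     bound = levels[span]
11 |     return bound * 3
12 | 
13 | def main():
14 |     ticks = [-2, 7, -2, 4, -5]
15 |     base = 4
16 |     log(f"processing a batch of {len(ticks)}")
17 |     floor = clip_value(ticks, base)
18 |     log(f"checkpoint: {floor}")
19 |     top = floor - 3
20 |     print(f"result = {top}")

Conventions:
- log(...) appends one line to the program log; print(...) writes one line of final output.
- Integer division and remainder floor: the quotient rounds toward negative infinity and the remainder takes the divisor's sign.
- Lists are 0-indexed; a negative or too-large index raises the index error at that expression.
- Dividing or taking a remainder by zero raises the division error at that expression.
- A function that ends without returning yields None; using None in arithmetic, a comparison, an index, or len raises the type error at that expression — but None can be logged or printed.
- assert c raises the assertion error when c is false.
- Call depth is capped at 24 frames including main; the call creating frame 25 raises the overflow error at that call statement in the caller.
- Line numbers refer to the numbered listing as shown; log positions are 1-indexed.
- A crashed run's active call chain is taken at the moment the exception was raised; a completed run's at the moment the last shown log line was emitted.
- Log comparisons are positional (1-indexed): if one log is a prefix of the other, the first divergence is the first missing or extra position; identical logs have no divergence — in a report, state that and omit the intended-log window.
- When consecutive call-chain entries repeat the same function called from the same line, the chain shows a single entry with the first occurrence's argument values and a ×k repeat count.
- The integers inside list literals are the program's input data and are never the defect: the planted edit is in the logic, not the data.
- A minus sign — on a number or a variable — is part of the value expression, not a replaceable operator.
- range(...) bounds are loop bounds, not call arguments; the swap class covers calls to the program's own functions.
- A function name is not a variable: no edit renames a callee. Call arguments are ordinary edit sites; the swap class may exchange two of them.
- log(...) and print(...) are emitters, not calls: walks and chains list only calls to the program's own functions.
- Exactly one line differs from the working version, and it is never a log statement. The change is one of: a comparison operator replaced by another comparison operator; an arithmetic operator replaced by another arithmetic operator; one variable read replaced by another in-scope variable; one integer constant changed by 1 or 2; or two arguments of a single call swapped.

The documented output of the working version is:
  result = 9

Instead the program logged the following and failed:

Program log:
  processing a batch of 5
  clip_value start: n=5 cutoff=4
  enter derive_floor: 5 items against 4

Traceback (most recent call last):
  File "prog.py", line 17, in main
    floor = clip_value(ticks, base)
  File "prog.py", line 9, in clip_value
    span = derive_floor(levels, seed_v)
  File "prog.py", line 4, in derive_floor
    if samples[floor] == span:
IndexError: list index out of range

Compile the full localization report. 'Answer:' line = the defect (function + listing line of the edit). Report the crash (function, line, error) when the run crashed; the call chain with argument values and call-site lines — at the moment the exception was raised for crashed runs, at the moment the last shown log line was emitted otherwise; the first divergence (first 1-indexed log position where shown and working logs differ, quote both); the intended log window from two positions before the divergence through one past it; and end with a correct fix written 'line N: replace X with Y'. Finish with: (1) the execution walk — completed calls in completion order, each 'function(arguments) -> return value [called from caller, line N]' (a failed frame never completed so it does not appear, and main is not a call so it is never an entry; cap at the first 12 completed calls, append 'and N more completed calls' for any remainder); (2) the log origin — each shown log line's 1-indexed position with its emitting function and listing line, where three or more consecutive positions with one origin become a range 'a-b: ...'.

Answer: the defect is in derive_floor at line 3.
Key fact: The log ends early — 3 lines, where the working version next logs 'checkpoint: 12'.
Crash: derive_floor, line 4, IndexError.
Call chain: main -> clip_value([-2, 7, -2, 4, -5], 4) (called at line 17) -> derive_floor([-2, 7, -2, 4, -5], 4) (called at line 9).
First divergence: position 4 (shown log ended at 3 lines; the working version continues: 'checkpoint: 12').
Intended log window:
  2: clip_value start: n=5 cutoff=4
  3: enter derive_floor: 5 items against 4
  4: checkpoint: 12
Execution walk:
  (no call completed)
Log origin:
  1: logged in main at line 16
  2: logged in clip_value at line 8
  3: logged in derive_floor at line 2
A correct fix: line 3: replace `-2` with `0`.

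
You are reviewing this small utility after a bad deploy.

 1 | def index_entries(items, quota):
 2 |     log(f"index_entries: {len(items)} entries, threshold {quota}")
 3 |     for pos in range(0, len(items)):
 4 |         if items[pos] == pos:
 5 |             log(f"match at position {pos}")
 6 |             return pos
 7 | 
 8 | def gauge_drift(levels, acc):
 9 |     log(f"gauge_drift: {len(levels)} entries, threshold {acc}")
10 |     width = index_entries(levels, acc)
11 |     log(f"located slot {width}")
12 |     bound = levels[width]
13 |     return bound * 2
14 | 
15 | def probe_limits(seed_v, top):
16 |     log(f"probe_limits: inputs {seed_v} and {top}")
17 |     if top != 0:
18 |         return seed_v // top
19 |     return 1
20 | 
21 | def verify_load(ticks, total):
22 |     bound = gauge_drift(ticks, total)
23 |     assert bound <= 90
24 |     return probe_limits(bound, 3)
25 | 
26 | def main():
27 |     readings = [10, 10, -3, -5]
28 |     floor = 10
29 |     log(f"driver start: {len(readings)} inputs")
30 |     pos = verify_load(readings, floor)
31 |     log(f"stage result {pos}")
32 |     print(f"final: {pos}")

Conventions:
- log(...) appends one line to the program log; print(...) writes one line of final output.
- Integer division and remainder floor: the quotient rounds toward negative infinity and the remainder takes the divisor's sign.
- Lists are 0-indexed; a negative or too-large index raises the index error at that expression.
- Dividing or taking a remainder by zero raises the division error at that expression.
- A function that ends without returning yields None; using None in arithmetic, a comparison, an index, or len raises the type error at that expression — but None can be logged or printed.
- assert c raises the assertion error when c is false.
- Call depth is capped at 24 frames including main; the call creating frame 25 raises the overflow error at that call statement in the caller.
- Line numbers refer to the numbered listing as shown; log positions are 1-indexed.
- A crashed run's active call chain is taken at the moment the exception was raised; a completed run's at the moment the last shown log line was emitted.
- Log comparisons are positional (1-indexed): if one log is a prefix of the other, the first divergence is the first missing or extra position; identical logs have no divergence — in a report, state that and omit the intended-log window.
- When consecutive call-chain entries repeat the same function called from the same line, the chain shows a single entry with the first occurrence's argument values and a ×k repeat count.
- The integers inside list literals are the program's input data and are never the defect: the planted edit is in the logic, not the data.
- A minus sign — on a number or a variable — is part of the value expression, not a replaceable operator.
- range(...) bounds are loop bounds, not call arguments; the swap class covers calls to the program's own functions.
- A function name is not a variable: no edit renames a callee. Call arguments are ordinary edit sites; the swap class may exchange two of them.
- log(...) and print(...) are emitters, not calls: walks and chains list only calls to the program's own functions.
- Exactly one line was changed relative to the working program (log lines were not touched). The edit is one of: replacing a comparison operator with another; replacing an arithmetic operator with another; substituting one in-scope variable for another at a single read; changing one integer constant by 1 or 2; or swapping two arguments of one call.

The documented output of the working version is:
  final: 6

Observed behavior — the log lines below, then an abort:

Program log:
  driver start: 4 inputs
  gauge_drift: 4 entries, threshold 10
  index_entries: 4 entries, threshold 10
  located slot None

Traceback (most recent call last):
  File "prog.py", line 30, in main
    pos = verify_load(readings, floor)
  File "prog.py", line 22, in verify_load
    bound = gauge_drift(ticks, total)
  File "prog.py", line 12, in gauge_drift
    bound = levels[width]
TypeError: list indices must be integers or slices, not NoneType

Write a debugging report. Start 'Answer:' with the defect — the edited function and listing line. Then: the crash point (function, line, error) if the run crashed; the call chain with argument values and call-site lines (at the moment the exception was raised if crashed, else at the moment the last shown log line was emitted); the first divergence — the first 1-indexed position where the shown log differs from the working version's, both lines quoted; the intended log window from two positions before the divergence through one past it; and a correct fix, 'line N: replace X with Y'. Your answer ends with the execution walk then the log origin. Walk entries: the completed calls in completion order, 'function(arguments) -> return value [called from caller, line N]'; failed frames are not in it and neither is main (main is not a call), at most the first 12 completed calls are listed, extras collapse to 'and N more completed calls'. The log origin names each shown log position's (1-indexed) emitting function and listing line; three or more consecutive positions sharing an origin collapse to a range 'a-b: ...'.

Answer: the defect is in index_entries at line 4.
Key fact: Everything matches until log position 4, which reads 'located slot None' in place of 'match at position 0'.
Crash: gauge_drift, line 12, TypeError.
Call chain: main -> verify_load([10, 10, -3, -5], 10) (called at line 30) -> gauge_drift([10, 10, -3, -5], 10) (called at line 22).
First divergence: position 4; shown 'located slot None' vs intended 'match at position 0'.
Intended log window:
  2: gauge_drift: 4 entries, threshold 10
  3: index_entries: 4 entries, threshold 10
  4: match at position 0
  5: located slot 0
Execution walk:
  index_entries([10, 10, -3, -5], 10) -> None  [called from gauge_drift, line 10]
Log origin:
  1: from main, line 29
  2: from gauge_drift, line 9
  3: from index_entries, line 2
  4: from gauge_drift, line 11
A correct fix: line 4: replace `items[pos] == pos` with `items[pos] == quota`.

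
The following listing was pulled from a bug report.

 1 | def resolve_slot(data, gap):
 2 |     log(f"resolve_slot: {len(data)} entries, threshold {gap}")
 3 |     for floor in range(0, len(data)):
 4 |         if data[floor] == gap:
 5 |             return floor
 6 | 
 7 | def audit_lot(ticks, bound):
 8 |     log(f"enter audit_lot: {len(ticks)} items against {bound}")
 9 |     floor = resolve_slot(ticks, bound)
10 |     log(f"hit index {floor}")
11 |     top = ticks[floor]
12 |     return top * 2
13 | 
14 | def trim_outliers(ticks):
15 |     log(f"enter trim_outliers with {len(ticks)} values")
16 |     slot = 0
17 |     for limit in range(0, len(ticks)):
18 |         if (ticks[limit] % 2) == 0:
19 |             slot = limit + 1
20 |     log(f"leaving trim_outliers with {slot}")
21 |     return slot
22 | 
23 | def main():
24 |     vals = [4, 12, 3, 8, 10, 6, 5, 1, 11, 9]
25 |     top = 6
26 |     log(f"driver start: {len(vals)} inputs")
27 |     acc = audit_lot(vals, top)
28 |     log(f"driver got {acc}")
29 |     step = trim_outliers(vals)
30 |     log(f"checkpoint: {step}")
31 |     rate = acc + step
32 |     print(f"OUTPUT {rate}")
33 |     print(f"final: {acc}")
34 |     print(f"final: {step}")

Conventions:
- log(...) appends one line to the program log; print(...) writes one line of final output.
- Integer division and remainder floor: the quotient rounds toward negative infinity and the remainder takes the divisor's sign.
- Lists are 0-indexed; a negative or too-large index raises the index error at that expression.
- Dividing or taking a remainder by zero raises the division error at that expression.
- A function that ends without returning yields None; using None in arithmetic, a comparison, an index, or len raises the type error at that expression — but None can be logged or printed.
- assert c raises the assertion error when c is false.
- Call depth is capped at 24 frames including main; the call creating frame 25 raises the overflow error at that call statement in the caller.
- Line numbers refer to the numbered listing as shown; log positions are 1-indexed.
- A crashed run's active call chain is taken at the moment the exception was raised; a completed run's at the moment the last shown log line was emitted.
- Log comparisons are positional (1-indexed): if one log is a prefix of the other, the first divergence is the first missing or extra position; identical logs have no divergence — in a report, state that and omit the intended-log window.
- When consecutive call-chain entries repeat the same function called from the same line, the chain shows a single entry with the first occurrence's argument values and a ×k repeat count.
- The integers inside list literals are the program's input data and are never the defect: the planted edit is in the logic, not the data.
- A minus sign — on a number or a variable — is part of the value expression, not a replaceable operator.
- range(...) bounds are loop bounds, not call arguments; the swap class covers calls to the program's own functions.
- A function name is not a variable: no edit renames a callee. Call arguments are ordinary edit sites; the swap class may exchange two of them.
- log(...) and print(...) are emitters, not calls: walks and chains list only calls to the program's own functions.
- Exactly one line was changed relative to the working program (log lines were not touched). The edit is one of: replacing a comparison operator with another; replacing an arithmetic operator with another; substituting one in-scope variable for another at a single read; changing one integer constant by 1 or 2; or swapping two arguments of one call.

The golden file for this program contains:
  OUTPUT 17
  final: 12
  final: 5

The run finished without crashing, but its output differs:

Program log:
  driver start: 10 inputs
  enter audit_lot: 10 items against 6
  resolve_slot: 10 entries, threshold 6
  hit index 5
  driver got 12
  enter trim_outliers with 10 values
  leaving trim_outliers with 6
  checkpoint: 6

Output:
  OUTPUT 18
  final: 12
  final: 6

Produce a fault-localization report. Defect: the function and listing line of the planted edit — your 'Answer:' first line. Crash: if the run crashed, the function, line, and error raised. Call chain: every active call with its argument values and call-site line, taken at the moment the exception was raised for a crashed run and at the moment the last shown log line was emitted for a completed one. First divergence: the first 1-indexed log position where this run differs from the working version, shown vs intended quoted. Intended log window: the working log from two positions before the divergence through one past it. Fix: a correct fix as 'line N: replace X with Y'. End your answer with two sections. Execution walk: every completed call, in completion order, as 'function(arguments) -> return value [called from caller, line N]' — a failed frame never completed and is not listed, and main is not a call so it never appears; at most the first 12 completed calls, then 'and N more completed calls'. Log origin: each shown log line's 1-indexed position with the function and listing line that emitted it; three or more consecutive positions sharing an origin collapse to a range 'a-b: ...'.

Answer: the defect is in trim_outliers at line 19.
Core observation: At log position 7 the runs split — shown 'leaving trim_outliers with 6', but the working version logs 'leaving trim_outliers with 5'.
Call chain: main.
First divergence: position 7; shown 'leaving trim_outliers with 6' vs intended 'leaving trim_outliers with 5'.
Intended log window:
  5: driver got 12
  6: enter trim_outliers with 10 values
  7: leaving trim_outliers with 5
  8: checkpoint: 5
Execution walk:
  resolve_slot([4, 12, 3, 8, 10, 6, 5, 1, 11, 9], 6) -> 5  [called from audit_lot, line 9]
  audit_lot([4, 12, 3, 8, 10, 6, 5, 1, 11, 9], 6) -> 12  [called from main, line 27]
  trim_outliers([4, 12, 3, 8, 10, 6, 5, 1, 11, 9]) -> 6  [called from main, line 29]
Log origin:
  1: from main, line 26
  2: from audit_lot, line 8
  3: from resolve_slot, line 2
  4: from audit_lot, line 10
  5: from main, line 28
  6: from trim_outliers, line 15
  7: from trim_outliers, line 20
  8: from main, line 30
A correct fix: line 19: replace `limit` with `slot`.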